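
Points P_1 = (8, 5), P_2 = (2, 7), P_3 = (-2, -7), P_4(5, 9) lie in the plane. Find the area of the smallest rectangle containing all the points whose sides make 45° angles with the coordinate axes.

In coordinates u = x + y, v = x − y the rectangle is axis-aligned; the map (x,y)→(u,v) scales areas by 2.
u-values: 13, 9, -9, 14; range = 14 − (-9) = 23.
v-values: 3, -5, 5, -4; range = 5 − (-5) = 10.
Area = (23 × 10) / 2 = 115.

115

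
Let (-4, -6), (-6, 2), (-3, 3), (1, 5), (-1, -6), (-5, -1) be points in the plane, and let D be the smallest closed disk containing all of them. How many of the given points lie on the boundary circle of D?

2

A smallest enclosing disk is always determined by at most three of the input points on its boundary.
The farthest pair is (-4, -6)–(1, 5) with squared distance 146. The circle on this segment as diameter has centre (-1.5, -0.5) and r² = 146/4 = 36.5.
Check (-6, 2): distance² to centre = 26.5 ≤ 36.5, so it lies inside.
All remaining points lie in this disk, and no smaller disk contains both endpoints, so this is the minimum enclosing circle.
The points at distance exactly r from the centre are (-4, -6), (1, 5) — 2 points.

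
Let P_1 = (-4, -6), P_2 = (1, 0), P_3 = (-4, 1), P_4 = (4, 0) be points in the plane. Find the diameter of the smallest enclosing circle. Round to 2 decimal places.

10.08

A smallest enclosing disk is always determined by at most three of the input points on its boundary.
The minimum enclosing circle is determined by three boundary points: P_1, P_3, P_4.
Their circumcentre is (-0.375, -2.5) with r² = 25.390625.
The farthest remaining point P_2 is at distance² 8.140625 ≤ 25.390625.
Diameter = 2r = 2√(25.390625) ≈ 10.08.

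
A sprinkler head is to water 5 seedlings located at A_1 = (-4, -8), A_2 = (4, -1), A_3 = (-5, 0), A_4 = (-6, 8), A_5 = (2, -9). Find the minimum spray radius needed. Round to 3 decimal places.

By Welzl's lemma the MEC is supported by two points (diametrically opposite) or three points (on a circumcircle).
The farthest pair is A_4–A_5 with squared distance 353. The circle on this segment as diameter has centre (-2, -0.5) and r² = 353/4 = 88.25.
Check A_1: distance² to centre = 60.25 ≤ 88.25, so it lies inside.
All remaining points lie in this disk, and no smaller disk contains both endpoints, so this is the minimum enclosing circle.
r = √(88.25) ≈ 9.394.

9.394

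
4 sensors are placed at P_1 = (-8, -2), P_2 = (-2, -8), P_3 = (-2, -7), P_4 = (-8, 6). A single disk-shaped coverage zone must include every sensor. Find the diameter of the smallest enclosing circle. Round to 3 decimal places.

15.232

By Welzl's lemma the MEC is supported by two points (diametrically opposite) or three points (on a circumcircle).
The farthest pair is P_2–P_4 with squared distance 232. The circle on this segment as diameter has centre (-5, -1) and r² = 232/4 = 58.
Check P_1: distance² to centre = 10 ≤ 58, so it lies inside.
All remaining points lie in this disk, and no smaller disk contains both endpoints, so this is the minimum enclosing circle.
Diameter = 2r = 2√58 ≈ 15.232.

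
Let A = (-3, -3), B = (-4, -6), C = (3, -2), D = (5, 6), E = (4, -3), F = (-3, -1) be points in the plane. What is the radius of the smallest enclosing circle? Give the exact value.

7.5

The minimum enclosing circle of a finite set is fixed by two of the points (as a diameter) or three (as a circumcircle).
The farthest pair is B–D with squared distance 225. The circle on this segment as diameter has centre (0.5, 0) and r² = 225/4 = 56.25.
Check A: distance² to centre = 21.25 ≤ 56.25, so it lies inside.
All remaining points lie in this disk, and no smaller disk contains both endpoints, so this is the minimum enclosing circle.
r = √(56.25) = 7.5.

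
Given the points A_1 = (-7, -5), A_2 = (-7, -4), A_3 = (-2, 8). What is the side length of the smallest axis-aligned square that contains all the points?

13

The bounding box has width 5 and height 13.
An axis-aligned square enclosing the set must have side ≥ max(width, height).
So the minimum side is max(5, 13) = 13.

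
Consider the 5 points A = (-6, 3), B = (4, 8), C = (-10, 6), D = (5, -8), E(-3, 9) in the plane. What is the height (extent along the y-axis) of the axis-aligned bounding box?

17

max y = 9, min y = -8, so height = 17.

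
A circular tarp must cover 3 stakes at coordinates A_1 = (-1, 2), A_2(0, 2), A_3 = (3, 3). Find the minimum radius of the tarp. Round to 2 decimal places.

Side lengths²: A_1A_2² = 1, A_1A_3² = 17, A_2A_3² = 10.
Since A_1A_3² = 17 ≥ 10 + 1 = 11, the angle opposite A_1A_3 is not acute, so the smallest enclosing circle has A_1A_3 as diameter.
Centre = midpoint of A_1A_3 = (1, 2.5), r² = 17/4 = 4.25.
r = √(4.25) ≈ 2.06.

2.06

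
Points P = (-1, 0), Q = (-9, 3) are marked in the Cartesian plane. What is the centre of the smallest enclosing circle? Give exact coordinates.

(-5, 1.5)

The smallest circle enclosing two points has them as diameter endpoints.
Centre = midpoint = (-5, 1.5); r² = |PQ|²/4 = 73/4 = 18.25.
Centre = (-5, 1.5).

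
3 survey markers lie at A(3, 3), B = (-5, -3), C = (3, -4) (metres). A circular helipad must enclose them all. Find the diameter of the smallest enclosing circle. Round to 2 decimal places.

10.08

Side lengths²: AB² = 100, AC² = 49, BC² = 65.
Since AB² = 100 < 65 + 49 = 114, the triangle is acute, so the smallest enclosing circle is the circumcircle.
Circumcentre = (-0.625, -0.5), r² = 25.390625.
Diameter = 2r = 2√(25.390625) ≈ 10.08.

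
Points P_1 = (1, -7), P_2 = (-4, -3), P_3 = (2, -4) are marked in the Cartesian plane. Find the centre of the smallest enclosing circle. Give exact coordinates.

(-45/38, -175/38)

Side lengths²: P_1P_2² = 41, P_1P_3² = 10, P_2P_3² = 37.
Since P_1P_2² = 41 < 37 + 10 = 47, the triangle is acute, so the smallest enclosing circle is the circumcircle.
Circumcentre = (-45/38, -175/38), r² = 7585/722.
Centre = (-45/38, -175/38).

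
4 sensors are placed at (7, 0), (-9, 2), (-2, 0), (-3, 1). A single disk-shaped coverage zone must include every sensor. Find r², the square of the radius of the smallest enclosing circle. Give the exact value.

The minimum enclosing circle of a finite set is fixed by two of the points (as a diameter) or three (as a circumcircle).
The farthest pair is (7, 0)–(-9, 2) with squared distance 260. The circle on this segment as diameter has centre (-1, 1) and r² = 260/4 = 65.
Check (-2, 0): distance² to centre = 2 ≤ 65, so it lies inside.
All remaining points lie in this disk, and no smaller disk contains both endpoints, so this is the minimum enclosing circle.

65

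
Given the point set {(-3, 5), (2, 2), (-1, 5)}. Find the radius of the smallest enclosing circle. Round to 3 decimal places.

Call the three points A, B, C in the order given.
Side lengths²: AB² = 34, AC² = 4, BC² = 18.
Since AB² = 34 ≥ 18 + 4 = 22, the angle opposite AB is not acute, so the smallest enclosing circle has AB as diameter.
Centre = midpoint of AB = (-0.5, 3.5), r² = 34/4 = 8.5.
r = √(8.5) ≈ 2.915.

2.915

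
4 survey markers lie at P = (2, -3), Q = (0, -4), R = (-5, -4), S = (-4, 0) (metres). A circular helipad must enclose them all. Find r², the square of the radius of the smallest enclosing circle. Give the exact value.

2125/162

The minimum enclosing circle is determined by three boundary points: P, R, S.
Their circumcentre is (-29/18, -49/18) with r² = 2125/162.
The farthest remaining point Q is at distance² 685/162 ≤ 2125/162.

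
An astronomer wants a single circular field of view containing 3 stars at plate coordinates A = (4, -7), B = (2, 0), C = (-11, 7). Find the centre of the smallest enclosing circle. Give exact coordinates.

(-3.5, 0)

Side lengths²: AB² = 53, AC² = 421, BC² = 218.
Since AC² = 421 ≥ 218 + 53 = 271, the angle opposite AC is not acute, so the smallest enclosing circle has AC as diameter.
Centre = midpoint of AC = (-3.5, 0), r² = 421/4 = 105.25.
Centre = (-3.5, 0).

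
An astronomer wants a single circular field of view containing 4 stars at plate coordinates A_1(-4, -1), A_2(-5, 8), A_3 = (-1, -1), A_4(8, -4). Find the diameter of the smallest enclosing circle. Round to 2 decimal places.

17.69

The farthest pair is A_2–A_4 with squared distance 313. The circle on this segment as diameter has centre (1.5, 2) and r² = 313/4 = 78.25.
Check A_1: distance² to centre = 39.25 ≤ 78.25, so it lies inside.
All remaining points lie in this disk, and no smaller disk contains both endpoints, so this is the minimum enclosing circle.
Diameter = 2r = 2√(78.25) ≈ 17.69.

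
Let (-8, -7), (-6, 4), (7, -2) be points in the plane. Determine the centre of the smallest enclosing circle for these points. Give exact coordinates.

(-71/62, -159/62)

Call the three points A, B, C in the order given.
Side lengths²: AB² = 125, AC² = 250, BC² = 205.
Since AC² = 250 < 205 + 125 = 330, the triangle is acute, so the smallest enclosing circle is the circumcircle.
Circumcentre = (-71/62, -159/62), r² = 128125/1922.
Centre = (-71/62, -159/62).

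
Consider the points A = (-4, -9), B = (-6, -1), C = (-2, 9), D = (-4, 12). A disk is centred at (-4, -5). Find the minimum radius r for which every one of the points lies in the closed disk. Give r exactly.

The required radius is the distance from (-4, -5) to the farthest point.
Squared distances: 16, 20, 200, 289.
Maximum is 289, attained at D.
r = √289 = 17.

17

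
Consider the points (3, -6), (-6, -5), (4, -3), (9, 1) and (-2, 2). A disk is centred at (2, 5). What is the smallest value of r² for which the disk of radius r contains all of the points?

The required radius is the distance from (2, 5) to the farthest point.
Squared distances: 122, 164, 68, 65, 25.
Maximum is 164, attained at (-6, -5).

164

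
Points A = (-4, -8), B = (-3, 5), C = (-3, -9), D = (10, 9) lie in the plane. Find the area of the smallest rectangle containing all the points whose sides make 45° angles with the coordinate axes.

In coordinates u = x + y, v = x − y the rectangle is axis-aligned; the map (x,y)→(u,v) scales areas by 2.
u-values: -12, 2, -12, 19; range = 19 − (-12) = 31.
v-values: 4, -8, 6, 1; range = 6 − (-8) = 14.
Area = (31 × 14) / 2 = 217.

217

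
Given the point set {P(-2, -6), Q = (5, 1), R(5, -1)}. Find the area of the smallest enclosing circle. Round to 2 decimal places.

76.97

Side lengths²: PQ² = 98, PR² = 74, QR² = 4.
Since PQ² = 98 ≥ 74 + 4 = 78, the angle opposite PQ is not acute, so the smallest enclosing circle has PQ as diameter.
Centre = midpoint of PQ = (1.5, -2.5), r² = 98/4 = 24.5.
Area = π·r² = π·24.5 ≈ 76.97.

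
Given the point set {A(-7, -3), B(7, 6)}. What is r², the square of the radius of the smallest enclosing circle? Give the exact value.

69.25

The smallest circle enclosing two points has them as diameter endpoints.
Centre = midpoint = (0, 1.5); r² = |AB|²/4 = 277/4 = 69.25.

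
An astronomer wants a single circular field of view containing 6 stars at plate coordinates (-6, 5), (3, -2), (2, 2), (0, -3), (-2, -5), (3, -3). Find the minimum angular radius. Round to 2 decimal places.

A smallest enclosing disk is always determined by at most three of the input points on its boundary.
The farthest pair is (-6, 5)–(3, -3) with squared distance 145. The circle on this segment as diameter has centre (-1.5, 1) and r² = 145/4 = 36.25.
Check (3, -2): distance² to centre = 29.25 ≤ 36.25, so it lies inside.
All remaining points lie in this disk, and no smaller disk contains both endpoints, so this is the minimum enclosing circle.
r = √(36.25) ≈ 6.02.

6.02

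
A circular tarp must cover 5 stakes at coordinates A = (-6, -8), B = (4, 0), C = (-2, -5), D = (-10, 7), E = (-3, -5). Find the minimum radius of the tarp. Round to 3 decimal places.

The minimum enclosing circle of a finite set is fixed by two of the points (as a diameter) or three (as a circumcircle).
The minimum enclosing circle is determined by three boundary points: A, B, D.
Their circumcentre is (-59/13, 11/26) with r² = 49405/676.
The farthest remaining point C is at distance² 24237/676 ≤ 49405/676.
r = √(49405/676) ≈ 8.549.

8.549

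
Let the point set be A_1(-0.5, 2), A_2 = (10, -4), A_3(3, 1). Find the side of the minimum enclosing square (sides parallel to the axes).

10.5

The bounding box has width 10.5 and height 6.
An axis-aligned square enclosing the set must have side ≥ max(width, height).
So the minimum side is max(10.5, 6) = 10.5.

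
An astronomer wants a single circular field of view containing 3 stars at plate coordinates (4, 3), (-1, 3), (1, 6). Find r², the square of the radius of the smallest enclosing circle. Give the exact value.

6.5

Call the three points A, B, C in the order given.
Side lengths²: AB² = 25, AC² = 18, BC² = 13.
Since AB² = 25 < 18 + 13 = 31, the triangle is acute, so the smallest enclosing circle is the circumcircle.
Circumcentre = (1.5, 3.5), r² = 6.5.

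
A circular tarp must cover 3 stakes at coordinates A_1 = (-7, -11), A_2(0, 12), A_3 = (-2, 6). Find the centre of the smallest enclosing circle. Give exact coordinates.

Side lengths²: A_1A_2² = 578, A_1A_3² = 314, A_2A_3² = 40.
Since A_1A_2² = 578 ≥ 314 + 40 = 354, the angle opposite A_1A_2 is not acute, so the smallest enclosing circle has A_1A_2 as diameter.
Centre = midpoint of A_1A_2 = (-3.5, 0.5), r² = 578/4 = 144.5.
Centre = (-3.5, 0.5).

(-3.5, 0.5)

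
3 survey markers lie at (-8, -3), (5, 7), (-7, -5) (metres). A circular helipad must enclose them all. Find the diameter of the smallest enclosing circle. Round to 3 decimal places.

16.971

Call the three points A, B, C in the order given.
Side lengths²: AB² = 269, AC² = 5, BC² = 288.
Since BC² = 288 ≥ 269 + 5 = 274, the angle opposite BC is not acute, so the smallest enclosing circle has BC as diameter.
Centre = midpoint of BC = (-1, 1), r² = 288/4 = 72.
Diameter = 2r = 2√72 ≈ 16.971.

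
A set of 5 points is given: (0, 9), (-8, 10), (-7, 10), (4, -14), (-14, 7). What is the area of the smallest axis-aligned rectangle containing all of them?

x ranges over [-14, 4], width 18.
y ranges over [-14, 10], height 24.
Area = 18 × 24 = 432.

432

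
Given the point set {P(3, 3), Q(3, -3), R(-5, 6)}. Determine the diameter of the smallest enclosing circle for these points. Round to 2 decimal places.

12.04

Side lengths²: PQ² = 36, PR² = 73, QR² = 145.
Since QR² = 145 ≥ 73 + 36 = 109, the angle opposite QR is not acute, so the smallest enclosing circle has QR as diameter.
Centre = midpoint of QR = (-1, 1.5), r² = 145/4 = 36.25.
Diameter = 2r = 2√(36.25) ≈ 12.04.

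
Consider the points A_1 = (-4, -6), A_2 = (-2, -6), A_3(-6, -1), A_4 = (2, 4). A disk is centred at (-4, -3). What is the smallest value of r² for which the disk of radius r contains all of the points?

85

The required radius is the distance from (-4, -3) to the farthest point.
Squared distances: 9, 13, 8, 85.
Maximum is 85, attained at A_4.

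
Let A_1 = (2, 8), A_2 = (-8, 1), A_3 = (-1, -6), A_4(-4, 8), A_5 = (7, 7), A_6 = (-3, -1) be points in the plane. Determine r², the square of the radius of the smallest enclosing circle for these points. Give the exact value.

6757/98

The minimum enclosing circle is determined by three boundary points: A_2, A_3, A_5.
Their circumcentre is (3/14, 31/14) with r² = 6757/98.
The farthest remaining point A_4 is at distance² 5021/98 ≤ 6757/98.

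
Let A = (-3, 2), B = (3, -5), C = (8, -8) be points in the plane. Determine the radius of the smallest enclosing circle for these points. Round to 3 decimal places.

Side lengths²: AB² = 85, AC² = 221, BC² = 34.
Since AC² = 221 ≥ 85 + 34 = 119, the angle opposite AC is not acute, so the smallest enclosing circle has AC as diameter.
Centre = midpoint of AC = (2.5, -3), r² = 221/4 = 55.25.
r = √(55.25) ≈ 7.433.

7.433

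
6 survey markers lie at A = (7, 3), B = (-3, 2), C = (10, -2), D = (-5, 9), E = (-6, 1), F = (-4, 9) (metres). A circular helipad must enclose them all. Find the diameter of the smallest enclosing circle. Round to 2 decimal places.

The farthest pair is C–D with squared distance 346. The circle on this segment as diameter has centre (2.5, 3.5) and r² = 346/4 = 86.5.
Check A: distance² to centre = 20.5 ≤ 86.5, so it lies inside.
All remaining points lie in this disk, and no smaller disk contains both endpoints, so this is the minimum enclosing circle.
Diameter = 2r = 2√(86.5) ≈ 18.60.

18.60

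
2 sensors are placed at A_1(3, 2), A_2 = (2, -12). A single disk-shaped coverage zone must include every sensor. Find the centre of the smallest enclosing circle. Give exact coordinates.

The smallest circle enclosing two points has them as diameter endpoints.
Centre = midpoint = (2.5, -5); r² = |A_1A_2|²/4 = 197/4 = 49.25.
Centre = (2.5, -5).

(2.5, -5)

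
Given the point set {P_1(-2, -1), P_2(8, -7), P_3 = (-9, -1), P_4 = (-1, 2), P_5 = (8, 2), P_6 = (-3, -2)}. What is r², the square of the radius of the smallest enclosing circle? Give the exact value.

The minimum enclosing circle of a finite set is fixed by two of the points (as a diameter) or three (as a circumcircle).
The minimum enclosing circle is determined by three boundary points: P_2, P_3, P_5.
Their circumcentre is (1/34, -2.5) with r² = 48425/578.
The farthest remaining point P_4 is at distance² 12317/578 ≤ 48425/578.

48425/578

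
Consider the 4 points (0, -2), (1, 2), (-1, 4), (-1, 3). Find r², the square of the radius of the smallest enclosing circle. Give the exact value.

The minimum enclosing circle of a finite set is fixed by two of the points (as a diameter) or three (as a circumcircle).
The farthest pair is (0, -2)–(-1, 4) with squared distance 37. The circle on this segment as diameter has centre (-0.5, 1) and r² = 37/4 = 9.25.
Check (1, 2): distance² to centre = 3.25 ≤ 9.25, so it lies inside.
All remaining points lie in this disk, and no smaller disk contains both endpoints, so this is the minimum enclosing circle.

9.25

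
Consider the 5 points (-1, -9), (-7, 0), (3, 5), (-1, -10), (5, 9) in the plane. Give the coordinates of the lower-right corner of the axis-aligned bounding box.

(5, -10)

x-range [-7, 5], y-range [-10, 9].
The lower-right corner is (5, -10).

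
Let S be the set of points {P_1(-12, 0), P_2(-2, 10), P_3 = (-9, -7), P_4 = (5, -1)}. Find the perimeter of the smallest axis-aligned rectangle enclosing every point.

68

Width = max x − min x = 5 − (-12) = 17.
Height = max y − min y = 10 − (-7) = 17.
Perimeter = 2(17 + 17) = 68.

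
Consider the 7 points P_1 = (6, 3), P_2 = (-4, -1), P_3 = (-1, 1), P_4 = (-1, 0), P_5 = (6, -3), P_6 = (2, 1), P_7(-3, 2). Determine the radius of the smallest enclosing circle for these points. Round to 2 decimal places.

5.49

By Welzl's lemma the MEC is supported by two points (diametrically opposite) or three points (on a circumcircle).
The minimum enclosing circle is determined by three boundary points: P_1, P_2, P_5.
Their circumcentre is (1.4, 0) with r² = 30.16.
The farthest remaining point P_7 is at distance² 23.36 ≤ 30.16.
r = √(30.16) ≈ 5.49.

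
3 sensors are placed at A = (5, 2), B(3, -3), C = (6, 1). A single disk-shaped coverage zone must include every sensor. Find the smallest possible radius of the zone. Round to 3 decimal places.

Side lengths²: AB² = 29, AC² = 2, BC² = 25.
Since AB² = 29 ≥ 25 + 2 = 27, the angle opposite AB is not acute, so the smallest enclosing circle has AB as diameter.
Centre = midpoint of AB = (4, -0.5), r² = 29/4 = 7.25.
r = √(7.25) ≈ 2.693.

2.693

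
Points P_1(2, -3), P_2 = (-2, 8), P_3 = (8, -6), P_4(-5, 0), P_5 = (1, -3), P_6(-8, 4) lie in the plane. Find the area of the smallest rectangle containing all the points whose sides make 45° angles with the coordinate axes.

In coordinates u = x + y, v = x − y the rectangle is axis-aligned; the map (x,y)→(u,v) scales areas by 2.
u-values: -1, 6, 2, -5, -2, -4; range = 6 − (-5) = 11.
v-values: 5, -10, 14, -5, 4, -12; range = 14 − (-12) = 26.
Area = (11 × 26) / 2 = 143.

143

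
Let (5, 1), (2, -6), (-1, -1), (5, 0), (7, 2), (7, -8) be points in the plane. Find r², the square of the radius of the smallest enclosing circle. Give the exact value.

32.22265625

The minimum enclosing circle is determined by three boundary points: (-1, -1), (7, 2), (7, -8).
Their circumcentre is (4.3125, -3) with r² = 32.22265625.
The farthest remaining point (5, 1) is at distance² 16.47265625 ≤ 32.22265625.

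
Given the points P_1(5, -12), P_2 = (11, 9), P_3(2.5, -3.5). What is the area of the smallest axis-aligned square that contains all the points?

441

The bounding box has width 8.5 and height 21.
An axis-aligned square enclosing the set must have side ≥ max(width, height).
So the minimum side is max(8.5, 21) = 21.
Area = 21² = 441.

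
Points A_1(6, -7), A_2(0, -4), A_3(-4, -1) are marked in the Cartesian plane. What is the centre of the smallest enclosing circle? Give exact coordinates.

(1, -4)

Side lengths²: A_1A_2² = 45, A_1A_3² = 136, A_2A_3² = 25.
Since A_1A_3² = 136 ≥ 45 + 25 = 70, the angle opposite A_1A_3 is not acute, so the smallest enclosing circle has A_1A_3 as diameter.
Centre = midpoint of A_1A_3 = (1, -4), r² = 136/4 = 34.
Centre = (1, -4).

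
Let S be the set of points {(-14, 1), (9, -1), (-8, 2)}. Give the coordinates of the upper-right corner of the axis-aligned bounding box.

x-range [-14, 9], y-range [-1, 2].
The upper-right corner is (9, 2).

(9, 2)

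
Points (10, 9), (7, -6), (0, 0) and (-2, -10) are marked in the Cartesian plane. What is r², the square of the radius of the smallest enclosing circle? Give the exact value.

126.25

The farthest pair is (10, 9)–(-2, -10) with squared distance 505. The circle on this segment as diameter has centre (4, -0.5) and r² = 505/4 = 126.25.
Check (7, -6): distance² to centre = 39.25 ≤ 126.25, so it lies inside.
All remaining points lie in this disk, and no smaller disk contains both endpoints, so this is the minimum enclosing circle.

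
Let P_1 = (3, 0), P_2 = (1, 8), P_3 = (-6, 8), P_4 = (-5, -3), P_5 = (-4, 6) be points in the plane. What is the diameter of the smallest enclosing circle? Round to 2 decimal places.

12.58

By Welzl's lemma the MEC is supported by two points (diametrically opposite) or three points (on a circumcircle).
The minimum enclosing circle is determined by three boundary points: P_2, P_3, P_4.
Their circumcentre is (-2.5, 61/22) with r² = 9577/242.
The farthest remaining point P_1 is at distance² 9181/242 ≤ 9577/242.
Diameter = 2r = 2√(9577/242) ≈ 12.58.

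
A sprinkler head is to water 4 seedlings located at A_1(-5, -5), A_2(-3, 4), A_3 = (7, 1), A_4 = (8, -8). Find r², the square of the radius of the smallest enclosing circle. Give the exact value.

By Welzl's lemma the MEC is supported by two points (diametrically opposite) or three points (on a circumcircle).
The farthest pair is A_2–A_4 with squared distance 265. The circle on this segment as diameter has centre (2.5, -2) and r² = 265/4 = 66.25.
Check A_1: distance² to centre = 65.25 ≤ 66.25, so it lies inside.
All remaining points lie in this disk, and no smaller disk contains both endpoints, so this is the minimum enclosing circle.

66.25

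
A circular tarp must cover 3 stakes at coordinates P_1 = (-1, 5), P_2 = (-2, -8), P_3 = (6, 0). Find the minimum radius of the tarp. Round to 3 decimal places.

6.609

Side lengths²: P_1P_2² = 170, P_1P_3² = 74, P_2P_3² = 128.
Since P_1P_2² = 170 < 128 + 74 = 202, the triangle is acute, so the smallest enclosing circle is the circumcircle.
Circumcentre = (-5/12, -19/12), r² = 3145/72.
r = √(3145/72) ≈ 6.609.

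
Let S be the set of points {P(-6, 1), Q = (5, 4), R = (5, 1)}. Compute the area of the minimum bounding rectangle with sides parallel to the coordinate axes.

33

x ranges over [-6, 5], width 11.
y ranges over [1, 4], height 3.
Area = 11 × 3 = 33.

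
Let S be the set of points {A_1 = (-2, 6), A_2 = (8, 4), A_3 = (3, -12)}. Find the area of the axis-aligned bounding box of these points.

x ranges over [-2, 8], width 10.
y ranges over [-12, 6], height 18.
Area = 10 × 18 = 180.

180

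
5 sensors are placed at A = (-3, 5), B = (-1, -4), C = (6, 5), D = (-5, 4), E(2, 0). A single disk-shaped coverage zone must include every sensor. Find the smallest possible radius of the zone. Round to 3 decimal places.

The minimum enclosing circle is determined by three boundary points: B, C, D.
Their circumcentre is (17/23, 43/23) with r² = 19825/529.
The farthest remaining point A is at distance² 12580/529 ≤ 19825/529.
r = √(19825/529) ≈ 6.122.

6.122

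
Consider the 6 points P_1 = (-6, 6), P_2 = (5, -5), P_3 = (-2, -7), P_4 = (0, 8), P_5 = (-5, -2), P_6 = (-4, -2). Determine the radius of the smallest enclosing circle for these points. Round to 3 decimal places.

The minimum enclosing circle of a finite set is fixed by two of the points (as a diameter) or three (as a circumcircle).
The farthest pair is P_1–P_2 with squared distance 242. The circle on this segment as diameter has centre (-0.5, 0.5) and r² = 242/4 = 60.5.
Check P_3: distance² to centre = 58.5 ≤ 60.5, so it lies inside.
All remaining points lie in this disk, and no smaller disk contains both endpoints, so this is the minimum enclosing circle.
r = √(60.5) ≈ 7.778.

7.778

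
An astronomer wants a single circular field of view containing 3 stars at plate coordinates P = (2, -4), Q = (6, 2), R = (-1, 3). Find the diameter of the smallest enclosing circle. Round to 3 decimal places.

Side lengths²: PQ² = 52, PR² = 58, QR² = 50.
Since PR² = 58 < 52 + 50 = 102, the triangle is acute, so the smallest enclosing circle is the circumcircle.
Circumcentre = (50/23, 5/23), r² = 9425/529.
Diameter = 2r = 2√(9425/529) ≈ 8.442.

8.442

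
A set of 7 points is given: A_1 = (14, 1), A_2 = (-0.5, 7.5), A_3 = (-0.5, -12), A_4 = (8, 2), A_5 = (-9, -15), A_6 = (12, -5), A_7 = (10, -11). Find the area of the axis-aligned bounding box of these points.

517.5

x ranges over [-9, 14], width 23.
y ranges over [-15, 7.5], height 22.5.
Area = 23 × 22.5 = 517.5.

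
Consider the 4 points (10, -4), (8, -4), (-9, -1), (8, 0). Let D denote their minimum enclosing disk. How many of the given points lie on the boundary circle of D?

2

The minimum enclosing circle of a finite set is fixed by two of the points (as a diameter) or three (as a circumcircle).
The farthest pair is (10, -4)–(-9, -1) with squared distance 370. The circle on this segment as diameter has centre (0.5, -2.5) and r² = 370/4 = 92.5.
Check (8, -4): distance² to centre = 58.5 ≤ 92.5, so it lies inside.
All remaining points lie in this disk, and no smaller disk contains both endpoints, so this is the minimum enclosing circle.
The points at distance exactly r from the centre are (10, -4), (-9, -1) — 2 points.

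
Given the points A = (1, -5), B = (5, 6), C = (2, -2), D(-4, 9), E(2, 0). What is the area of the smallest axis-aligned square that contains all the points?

The bounding box has width 9 and height 14.
An axis-aligned square enclosing the set must have side ≥ max(width, height).
So the minimum side is max(9, 14) = 14.
Area = 14² = 196.

196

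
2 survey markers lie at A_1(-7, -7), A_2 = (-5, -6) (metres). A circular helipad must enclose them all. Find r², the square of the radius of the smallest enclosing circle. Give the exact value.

The smallest circle enclosing two points has them as diameter endpoints.
Centre = midpoint = (-6, -6.5); r² = |A_1A_2|²/4 = 5/4 = 1.25.

1.25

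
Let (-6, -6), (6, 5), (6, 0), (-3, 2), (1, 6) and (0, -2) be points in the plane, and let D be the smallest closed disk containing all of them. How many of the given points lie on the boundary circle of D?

2

By Welzl's lemma the MEC is supported by two points (diametrically opposite) or three points (on a circumcircle).
The farthest pair is (-6, -6)–(6, 5) with squared distance 265. The circle on this segment as diameter has centre (0, -0.5) and r² = 265/4 = 66.25.
Check (6, 0): distance² to centre = 36.25 ≤ 66.25, so it lies inside.
All remaining points lie in this disk, and no smaller disk contains both endpoints, so this is the minimum enclosing circle.
The points at distance exactly r from the centre are (-6, -6), (6, 5) — 2 points.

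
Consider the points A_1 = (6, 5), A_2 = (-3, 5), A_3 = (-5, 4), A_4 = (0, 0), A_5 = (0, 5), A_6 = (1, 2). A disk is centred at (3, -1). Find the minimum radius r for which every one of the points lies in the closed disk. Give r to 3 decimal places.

The required radius is the distance from (3, -1) to the farthest point.
Squared distances: 45, 72, 89, 10, 45, 13.
Maximum is 89, attained at A_3.
r = √89 ≈ 9.434.

9.434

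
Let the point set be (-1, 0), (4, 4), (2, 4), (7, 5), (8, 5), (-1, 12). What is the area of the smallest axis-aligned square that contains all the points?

144

The bounding box has width 9 and height 12.
An axis-aligned square enclosing the set must have side ≥ max(width, height).
So the minimum side is max(9, 12) = 12.
Area = 12² = 144.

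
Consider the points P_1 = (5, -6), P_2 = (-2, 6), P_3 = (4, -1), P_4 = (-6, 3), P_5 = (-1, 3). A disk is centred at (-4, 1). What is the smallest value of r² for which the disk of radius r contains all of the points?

The required radius is the distance from (-4, 1) to the farthest point.
Squared distances: 130, 29, 68, 8, 13.
Maximum is 130, attained at P_1.

130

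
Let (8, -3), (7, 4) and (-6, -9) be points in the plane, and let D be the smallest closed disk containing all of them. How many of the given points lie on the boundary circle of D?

2

Call the three points A, B, C in the order given.
Side lengths²: AB² = 50, AC² = 232, BC² = 338.
Since BC² = 338 ≥ 232 + 50 = 282, the angle opposite BC is not acute, so the smallest enclosing circle has BC as diameter.
Centre = midpoint of BC = (0.5, -2.5), r² = 338/4 = 84.5.
The points at distance exactly r from the centre are (7, 4), (-6, -9) — 2 points.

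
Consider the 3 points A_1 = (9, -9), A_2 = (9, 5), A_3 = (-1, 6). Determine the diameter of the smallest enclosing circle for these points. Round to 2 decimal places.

18.03

Side lengths²: A_1A_2² = 196, A_1A_3² = 325, A_2A_3² = 101.
Since A_1A_3² = 325 ≥ 196 + 101 = 297, the angle opposite A_1A_3 is not acute, so the smallest enclosing circle has A_1A_3 as diameter.
Centre = midpoint of A_1A_3 = (4, -1.5), r² = 325/4 = 81.25.
Diameter = 2r = 2√(81.25) ≈ 18.03.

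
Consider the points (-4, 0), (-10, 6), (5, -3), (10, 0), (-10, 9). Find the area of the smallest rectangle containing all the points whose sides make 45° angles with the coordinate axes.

203

In coordinates u = x + y, v = x − y the rectangle is axis-aligned; the map (x,y)→(u,v) scales areas by 2.
u-values: -4, -4, 2, 10, -1; range = 10 − (-4) = 14.
v-values: -4, -16, 8, 10, -19; range = 10 − (-19) = 29.
Area = (14 × 29) / 2 = 203.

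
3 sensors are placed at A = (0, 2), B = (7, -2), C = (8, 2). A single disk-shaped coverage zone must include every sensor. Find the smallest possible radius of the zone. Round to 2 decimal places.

Side lengths²: AB² = 65, AC² = 64, BC² = 17.
Since AB² = 65 < 64 + 17 = 81, the triangle is acute, so the smallest enclosing circle is the circumcircle.
Circumcentre = (4, 0.875), r² = 17.265625.
r = √(17.265625) ≈ 4.16.

4.16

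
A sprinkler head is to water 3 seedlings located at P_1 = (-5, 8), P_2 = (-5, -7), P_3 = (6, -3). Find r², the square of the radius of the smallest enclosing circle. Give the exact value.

68.5

Side lengths²: P_1P_2² = 225, P_1P_3² = 242, P_2P_3² = 137.
Since P_1P_3² = 242 < 225 + 137 = 362, the triangle is acute, so the smallest enclosing circle is the circumcircle.
Circumcentre = (-1.5, 0.5), r² = 68.5.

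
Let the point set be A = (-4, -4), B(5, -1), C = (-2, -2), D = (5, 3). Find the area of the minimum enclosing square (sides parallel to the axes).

81

The bounding box has width 9 and height 7.
An axis-aligned square enclosing the set must have side ≥ max(width, height).
So the minimum side is max(9, 7) = 9.
Area = 9² = 81.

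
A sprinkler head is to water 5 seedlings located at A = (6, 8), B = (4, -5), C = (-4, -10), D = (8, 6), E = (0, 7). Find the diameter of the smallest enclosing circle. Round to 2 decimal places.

A smallest enclosing disk is always determined by at most three of the input points on its boundary.
The farthest pair is A–C with squared distance 424. The circle on this segment as diameter has centre (1, -1) and r² = 424/4 = 106.
Check B: distance² to centre = 25 ≤ 106, so it lies inside.
All remaining points lie in this disk, and no smaller disk contains both endpoints, so this is the minimum enclosing circle.
Diameter = 2r = 2√106 ≈ 20.59.

20.59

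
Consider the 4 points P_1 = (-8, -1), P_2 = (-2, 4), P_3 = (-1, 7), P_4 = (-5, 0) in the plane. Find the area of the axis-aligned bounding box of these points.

x ranges over [-8, -1], width 7.
y ranges over [-1, 7], height 8.
Area = 7 × 8 = 56.

56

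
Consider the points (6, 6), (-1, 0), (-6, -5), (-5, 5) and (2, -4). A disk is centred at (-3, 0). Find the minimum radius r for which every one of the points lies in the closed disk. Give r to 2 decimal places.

The required radius is the distance from (-3, 0) to the farthest point.
Squared distances: 117, 4, 34, 29, 41.
Maximum is 117, attained at (6, 6).
r = √117 ≈ 10.82.

10.82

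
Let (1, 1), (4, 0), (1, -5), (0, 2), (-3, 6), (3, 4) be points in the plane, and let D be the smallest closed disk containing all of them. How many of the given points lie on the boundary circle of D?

The minimum enclosing circle of a finite set is fixed by two of the points (as a diameter) or three (as a circumcircle).
The farthest pair is (1, -5)–(-3, 6) with squared distance 137. The circle on this segment as diameter has centre (-1, 0.5) and r² = 137/4 = 34.25.
Check (1, 1): distance² to centre = 4.25 ≤ 34.25, so it lies inside.
All remaining points lie in this disk, and no smaller disk contains both endpoints, so this is the minimum enclosing circle.
The points at distance exactly r from the centre are (1, -5), (-3, 6) — 2 points.

2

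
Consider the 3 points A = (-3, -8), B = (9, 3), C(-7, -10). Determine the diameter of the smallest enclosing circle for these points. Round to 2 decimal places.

Side lengths²: AB² = 265, AC² = 20, BC² = 425.
Since BC² = 425 ≥ 265 + 20 = 285, the angle opposite BC is not acute, so the smallest enclosing circle has BC as diameter.
Centre = midpoint of BC = (1, -3.5), r² = 425/4 = 106.25.
Diameter = 2r = 2√(106.25) ≈ 20.62.

20.62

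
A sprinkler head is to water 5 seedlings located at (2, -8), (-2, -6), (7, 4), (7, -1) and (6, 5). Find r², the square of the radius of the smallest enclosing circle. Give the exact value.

By Welzl's lemma the MEC is supported by two points (diametrically opposite) or three points (on a circumcircle).
The minimum enclosing circle is determined by three boundary points: (2, -8), (-2, -6), (6, 5).
Their circumcentre is (35/12, -7/6) with r² = 6845/144.
The farthest remaining point (7, 4) is at distance² 6245/144 ≤ 6845/144.

6845/144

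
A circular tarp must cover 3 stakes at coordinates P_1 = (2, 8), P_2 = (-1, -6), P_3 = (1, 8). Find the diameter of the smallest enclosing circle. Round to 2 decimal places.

14.32

Side lengths²: P_1P_2² = 205, P_1P_3² = 1, P_2P_3² = 200.
Since P_1P_2² = 205 ≥ 200 + 1 = 201, the angle opposite P_1P_2 is not acute, so the smallest enclosing circle has P_1P_2 as diameter.
Centre = midpoint of P_1P_2 = (0.5, 1), r² = 205/4 = 51.25.
Diameter = 2r = 2√(51.25) ≈ 14.32.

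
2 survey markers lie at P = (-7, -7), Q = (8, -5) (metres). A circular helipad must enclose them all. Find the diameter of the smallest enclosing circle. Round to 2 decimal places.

15.13

The smallest circle enclosing two points has them as diameter endpoints.
Centre = midpoint = (0.5, -6); r² = |PQ|²/4 = 229/4 = 57.25.
Diameter = 2r = 2√(57.25) ≈ 15.13.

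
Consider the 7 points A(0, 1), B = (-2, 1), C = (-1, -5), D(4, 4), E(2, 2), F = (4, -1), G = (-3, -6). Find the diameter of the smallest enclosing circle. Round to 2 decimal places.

A smallest enclosing disk is always determined by at most three of the input points on its boundary.
The farthest pair is D–G with squared distance 149. The circle on this segment as diameter has centre (0.5, -1) and r² = 149/4 = 37.25.
Check A: distance² to centre = 4.25 ≤ 37.25, so it lies inside.
All remaining points lie in this disk, and no smaller disk contains both endpoints, so this is the minimum enclosing circle.
Diameter = 2r = 2√(37.25) ≈ 12.21.

12.21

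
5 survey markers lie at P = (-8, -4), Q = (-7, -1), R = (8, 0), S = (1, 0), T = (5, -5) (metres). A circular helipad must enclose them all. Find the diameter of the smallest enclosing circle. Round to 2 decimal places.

16.49

By Welzl's lemma the MEC is supported by two points (diametrically opposite) or three points (on a circumcircle).
The farthest pair is P–R with squared distance 272. The circle on this segment as diameter has centre (0, -2) and r² = 272/4 = 68.
Check Q: distance² to centre = 50 ≤ 68, so it lies inside.
All remaining points lie in this disk, and no smaller disk contains both endpoints, so this is the minimum enclosing circle.
Diameter = 2r = 2√68 ≈ 16.49.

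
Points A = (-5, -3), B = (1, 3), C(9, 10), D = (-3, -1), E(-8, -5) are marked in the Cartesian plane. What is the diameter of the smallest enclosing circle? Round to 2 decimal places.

By Welzl's lemma the MEC is supported by two points (diametrically opposite) or three points (on a circumcircle).
The farthest pair is C–E with squared distance 514. The circle on this segment as diameter has centre (0.5, 2.5) and r² = 514/4 = 128.5.
Check A: distance² to centre = 60.5 ≤ 128.5, so it lies inside.
All remaining points lie in this disk, and no smaller disk contains both endpoints, so this is the minimum enclosing circle.
Diameter = 2r = 2√(128.5) ≈ 22.67.

22.67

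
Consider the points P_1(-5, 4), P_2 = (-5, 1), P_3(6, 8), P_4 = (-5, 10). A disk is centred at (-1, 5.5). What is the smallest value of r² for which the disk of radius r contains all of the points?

55.25

The required radius is the distance from (-1, 5.5) to the farthest point.
Squared distances: 18.25, 36.25, 55.25, 36.25.
Maximum is 55.25, attained at P_3.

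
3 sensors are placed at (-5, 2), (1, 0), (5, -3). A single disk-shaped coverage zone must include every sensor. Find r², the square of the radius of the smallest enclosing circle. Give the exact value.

31.25

Call the three points A, B, C in the order given.
Side lengths²: AB² = 40, AC² = 125, BC² = 25.
Since AC² = 125 ≥ 40 + 25 = 65, the angle opposite AC is not acute, so the smallest enclosing circle has AC as diameter.
Centre = midpoint of AC = (0, -0.5), r² = 125/4 = 31.25.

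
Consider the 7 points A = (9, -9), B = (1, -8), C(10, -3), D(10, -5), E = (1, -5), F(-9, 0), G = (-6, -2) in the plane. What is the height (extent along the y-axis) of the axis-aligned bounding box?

9

max y = 0, min y = -9, so height = 9.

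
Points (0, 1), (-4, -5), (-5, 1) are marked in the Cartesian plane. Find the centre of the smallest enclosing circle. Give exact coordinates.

(-2.5, -5/3)

Call the three points A, B, C in the order given.
Side lengths²: AB² = 52, AC² = 25, BC² = 37.
Since AB² = 52 < 37 + 25 = 62, the triangle is acute, so the smallest enclosing circle is the circumcircle.
Circumcentre = (-2.5, -5/3), r² = 481/36.
Centre = (-2.5, -5/3).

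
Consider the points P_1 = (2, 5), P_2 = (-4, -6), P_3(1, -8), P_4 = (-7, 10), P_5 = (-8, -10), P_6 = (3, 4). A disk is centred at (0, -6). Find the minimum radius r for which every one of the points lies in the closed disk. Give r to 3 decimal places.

17.464

The required radius is the distance from (0, -6) to the farthest point.
Squared distances: 125, 16, 5, 305, 80, 109.
Maximum is 305, attained at P_4.
r = √305 ≈ 17.464.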